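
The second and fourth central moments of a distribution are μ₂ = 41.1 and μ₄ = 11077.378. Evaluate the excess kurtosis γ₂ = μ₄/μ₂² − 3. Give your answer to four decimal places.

μ₂² = 41.1² = 1689.21000
μ₄/μ₂² = 11077.378 / 1689.21000 = 6.55773
γ₂ = 6.55773 − 3 ≈ 3.5577

3.5577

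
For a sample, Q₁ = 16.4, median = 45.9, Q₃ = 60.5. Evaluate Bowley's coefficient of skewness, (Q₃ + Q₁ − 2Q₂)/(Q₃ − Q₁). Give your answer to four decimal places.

numerator: Q₃ + Q₁ − 2Q₂ = 60.5 + 16.4 − 2×45.9 = -14.9000
denominator: Q₃ − Q₁ = 60.5 − 16.4 = 44.1000
Bowley skewness = -14.9000 / 44.1000 ≈ -0.3379

-0.3379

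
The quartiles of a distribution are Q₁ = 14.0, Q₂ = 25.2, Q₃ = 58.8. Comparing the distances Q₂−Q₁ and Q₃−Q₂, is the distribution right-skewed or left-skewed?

Q₂ − Q₁ = 11.2;  Q₃ − Q₂ = 33.6
Q₃ − Q₂ > Q₂ − Q₁ ⇒ the upper half is more spread out ⇒ right-skewed.

right-skewed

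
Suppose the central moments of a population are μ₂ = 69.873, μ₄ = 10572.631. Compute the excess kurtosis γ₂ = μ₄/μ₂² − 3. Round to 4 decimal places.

-0.8345

μ₂² = 69.873² = 4882.23613
μ₄/μ₂² = 10572.631 / 4882.23613 = 2.16553
γ₂ = 2.16553 − 3 ≈ -0.8345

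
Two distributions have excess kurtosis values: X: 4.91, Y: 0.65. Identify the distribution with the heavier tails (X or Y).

X

Higher excess kurtosis ⇒ heavier tails relative to the normal distribution.
4.91 vs 0.65: the larger is 4.91, so X has heavier tails.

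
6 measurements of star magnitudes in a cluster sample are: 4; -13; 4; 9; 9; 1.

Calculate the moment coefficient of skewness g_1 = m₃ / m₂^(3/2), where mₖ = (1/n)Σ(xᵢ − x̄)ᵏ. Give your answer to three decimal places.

-1.221

x̄ = (4 - 13 + 4 + 9 + 9 + 1) / 6 = 2.3333
deviations (xᵢ − x̄): 1.6667, -15.3333, 1.6667, 6.6667, 6.6667, -1.3333
Σ(xᵢ − x̄)² = 331.3333 ⇒ m₂ = 331.3333/6 = 55.22222
Σ(xᵢ − x̄)³ = -3005.5556 ⇒ m₃ = -3005.5556/6 = -500.92593
m₂^(3/2) = 55.22222^(1.5) = 410.36548
g_1 = m₃ / m₂^(3/2) = -500.92593 / 410.36548 ≈ -1.221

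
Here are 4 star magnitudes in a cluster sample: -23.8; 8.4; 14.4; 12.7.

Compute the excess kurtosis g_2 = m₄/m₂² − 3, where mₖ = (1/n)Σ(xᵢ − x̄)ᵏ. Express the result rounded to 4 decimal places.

-0.7217

x̄ = 2.9250
Σ(xᵢ − x̄)² = 971.4275 ⇒ m₂ = 242.85688
Σ(xᵢ − x̄)⁴ = 537485.1737 ⇒ m₄ = 134371.29341
m₂² = 58979.46173
g_2 = m₄/m₂² − 3 = 2.27827 − 3 ≈ -0.7217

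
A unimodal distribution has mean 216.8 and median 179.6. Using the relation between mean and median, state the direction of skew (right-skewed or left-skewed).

right-skewed

mean − median = 216.8 − 179.6 = 37.2
mean > median ⇒ the longer tail is on the right ⇒ right-skewed (positively skewed).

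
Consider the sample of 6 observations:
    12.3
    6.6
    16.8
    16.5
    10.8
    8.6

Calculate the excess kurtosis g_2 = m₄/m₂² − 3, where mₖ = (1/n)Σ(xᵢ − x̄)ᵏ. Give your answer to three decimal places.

x̄ = 11.9333
Σ(xᵢ − x̄)² = 85.5133 ⇒ m₂ = 14.25222
Σ(xᵢ − x̄)⁴ = 1930.0718 ⇒ m₄ = 321.67864
m₂² = 203.12584
g_2 = m₄/m₂² − 3 = 1.58364 − 3 ≈ -1.416

-1.416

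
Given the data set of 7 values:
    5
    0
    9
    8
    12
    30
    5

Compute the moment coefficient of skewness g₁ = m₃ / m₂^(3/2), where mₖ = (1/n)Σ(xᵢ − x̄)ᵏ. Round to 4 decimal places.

x̄ = (5 + 0 + 9 + 8 + 12 + 30 + 5) / 7 = 9.8571
deviations (xᵢ − x̄): -4.8571, -9.8571, -0.8571, -1.8571, 2.1429, 20.1429, -4.8571
Σ(xᵢ − x̄)² = 558.8571 ⇒ m₂ = 558.8571/7 = 79.83673
Σ(xᵢ − x̄)³ = 6988.5306 ⇒ m₃ = 6988.5306/7 = 998.36152
m₂^(3/2) = 79.83673^(1.5) = 713.35244
g₁ = m₃ / m₂^(3/2) = 998.36152 / 713.35244 ≈ 1.3995

1.3995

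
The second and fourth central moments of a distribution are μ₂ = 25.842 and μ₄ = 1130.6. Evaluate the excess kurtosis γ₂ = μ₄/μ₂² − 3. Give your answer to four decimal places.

-1.3070

μ₂² = 25.842² = 667.80896
μ₄/μ₂² = 1130.6 / 667.80896 = 1.69300
γ₂ = 1.69300 − 3 ≈ -1.3070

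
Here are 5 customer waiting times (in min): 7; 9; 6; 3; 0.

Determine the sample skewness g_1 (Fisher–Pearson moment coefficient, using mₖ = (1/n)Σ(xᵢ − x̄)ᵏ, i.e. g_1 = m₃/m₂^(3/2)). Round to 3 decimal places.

-0.379

x̄ = (7 + 9 + 6 + 3 + 0) / 5 = 5.0000
deviations (xᵢ − x̄): 2.0000, 4.0000, 1.0000, -2.0000, -5.0000
Σ(xᵢ − x̄)² = 50.0000 ⇒ m₂ = 50.0000/5 = 10.00000
Σ(xᵢ − x̄)³ = -60.0000 ⇒ m₃ = -60.0000/5 = -12.00000
m₂^(3/2) = 10.00000^(1.5) = 31.62278
g_1 = m₃ / m₂^(3/2) = -12.00000 / 31.62278 ≈ -0.379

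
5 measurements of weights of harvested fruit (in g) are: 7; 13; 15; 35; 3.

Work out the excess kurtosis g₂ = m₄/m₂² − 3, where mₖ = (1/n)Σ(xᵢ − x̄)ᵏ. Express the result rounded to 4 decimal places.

x̄ = 14.6000
Σ(xᵢ − x̄)² = 611.2000 ⇒ m₂ = 122.24000
Σ(xᵢ − x̄)⁴ = 194638.3360 ⇒ m₄ = 38927.66720
m₂² = 14942.61760
g₂ = m₄/m₂² − 3 = 2.60514 − 3 ≈ -0.3949

-0.3949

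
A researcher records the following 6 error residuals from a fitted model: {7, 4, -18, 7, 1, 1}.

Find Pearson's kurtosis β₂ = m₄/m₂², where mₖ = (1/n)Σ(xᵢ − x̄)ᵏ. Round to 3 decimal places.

3.640

x̄ = 0.3333
Σ(xᵢ − x̄)² = 439.3333 ⇒ m₂ = 73.22222
Σ(xᵢ − x̄)⁴ = 117102.4444 ⇒ m₄ = 19517.07407
m₂² = 5361.49383
β₂ = m₄/m₂² = 19517.07407 / 5361.49383 ≈ 3.640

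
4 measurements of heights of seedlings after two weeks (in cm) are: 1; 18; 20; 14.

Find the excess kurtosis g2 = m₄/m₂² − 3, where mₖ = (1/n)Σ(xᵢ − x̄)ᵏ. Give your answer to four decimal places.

-0.9015

x̄ = 13.2500
Σ(xᵢ − x̄)² = 218.7500 ⇒ m₂ = 54.68750
Σ(xᵢ − x̄)⁴ = 25104.0781 ⇒ m₄ = 6276.01953
m₂² = 2990.72266
g2 = m₄/m₂² − 3 = 2.09850 − 3 ≈ -0.9015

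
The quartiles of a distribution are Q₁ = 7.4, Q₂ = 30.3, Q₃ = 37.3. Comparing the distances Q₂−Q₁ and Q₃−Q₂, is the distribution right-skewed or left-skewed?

Q₂ − Q₁ = 22.9;  Q₃ − Q₂ = 7.0
Q₂ − Q₁ > Q₃ − Q₂ ⇒ the lower half is more spread out ⇒ left-skewed.

left-skewed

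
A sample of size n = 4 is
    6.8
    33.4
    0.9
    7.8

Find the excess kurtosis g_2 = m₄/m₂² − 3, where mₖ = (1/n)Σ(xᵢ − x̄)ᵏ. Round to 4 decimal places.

-0.7647

x̄ = 12.2250
Σ(xᵢ − x̄)² = 625.6475 ⇒ m₂ = 156.41187
Σ(xᵢ − x̄)⁴ = 218744.2528 ⇒ m₄ = 54686.06320
m₂² = 24464.67464
g_2 = m₄/m₂² − 3 = 2.23531 − 3 ≈ -0.7647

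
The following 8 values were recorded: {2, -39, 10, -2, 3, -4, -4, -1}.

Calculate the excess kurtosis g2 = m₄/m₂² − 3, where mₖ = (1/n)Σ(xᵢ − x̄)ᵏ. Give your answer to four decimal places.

x̄ = -4.3750
Σ(xᵢ − x̄)² = 1517.8750 ⇒ m₂ = 189.73438
Σ(xᵢ − x̄)⁴ = 1484810.6816 ⇒ m₄ = 185601.33521
m₂² = 35999.13306
g2 = m₄/m₂² − 3 = 5.15572 − 3 ≈ 2.1557

2.1557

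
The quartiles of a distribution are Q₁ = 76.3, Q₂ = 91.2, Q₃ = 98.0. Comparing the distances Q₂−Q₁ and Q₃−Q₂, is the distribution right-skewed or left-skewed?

left-skewed

Q₂ − Q₁ = 14.9;  Q₃ − Q₂ = 6.8
Q₂ − Q₁ > Q₃ − Q₂ ⇒ the lower half is more spread out ⇒ left-skewed.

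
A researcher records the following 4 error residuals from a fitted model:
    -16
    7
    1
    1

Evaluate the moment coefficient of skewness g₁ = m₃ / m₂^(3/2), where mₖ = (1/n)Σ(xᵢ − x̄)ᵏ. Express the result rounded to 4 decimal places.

-0.8624

x̄ = (-16 + 7 + 1 + 1) / 4 = -1.7500
deviations (xᵢ − x̄): -14.2500, 8.7500, 2.7500, 2.7500
Σ(xᵢ − x̄)² = 294.7500 ⇒ m₂ = 294.7500/4 = 73.68750
Σ(xᵢ − x̄)³ = -2182.1250 ⇒ m₃ = -2182.1250/4 = -545.53125
m₂^(3/2) = 73.68750^(1.5) = 632.54399
g₁ = m₃ / m₂^(3/2) = -545.53125 / 632.54399 ≈ -0.8624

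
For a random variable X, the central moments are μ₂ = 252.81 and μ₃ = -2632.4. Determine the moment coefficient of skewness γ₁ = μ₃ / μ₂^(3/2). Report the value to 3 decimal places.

σ = √μ₂ = √252.81 = 15.90000
σ³ = μ₂^(3/2) = 4019.67900
γ₁ = μ₃/σ³ = -2632.4 / 4019.67900 ≈ -0.655

-0.655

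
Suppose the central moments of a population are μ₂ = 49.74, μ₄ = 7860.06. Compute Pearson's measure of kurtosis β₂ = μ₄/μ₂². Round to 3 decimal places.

μ₂² = 49.74² = 2474.06760
μ₄/μ₂² = 7860.06 / 2474.06760 = 3.17698
β₂ ≈ 3.177

3.177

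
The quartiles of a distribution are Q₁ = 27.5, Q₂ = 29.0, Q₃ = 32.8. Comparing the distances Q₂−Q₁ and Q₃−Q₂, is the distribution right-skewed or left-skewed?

Q₂ − Q₁ = 1.5;  Q₃ − Q₂ = 3.8
Q₃ − Q₂ > Q₂ − Q₁ ⇒ the upper half is more spread out ⇒ right-skewed.

right-skewed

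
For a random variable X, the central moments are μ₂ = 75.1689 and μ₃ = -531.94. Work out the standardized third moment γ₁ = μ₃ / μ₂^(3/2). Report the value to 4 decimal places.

-0.8162

σ = √μ₂ = √75.1689 = 8.67000
σ³ = μ₂^(3/2) = 651.71436
γ₁ = μ₃/σ³ = -531.94 / 651.71436 ≈ -0.8162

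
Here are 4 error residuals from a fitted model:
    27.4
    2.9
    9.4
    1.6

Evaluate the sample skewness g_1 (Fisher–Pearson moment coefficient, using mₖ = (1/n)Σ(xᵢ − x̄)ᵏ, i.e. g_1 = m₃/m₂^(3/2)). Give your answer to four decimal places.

x̄ = (27.4 + 2.9 + 9.4 + 1.6) / 4 = 10.3250
deviations (xᵢ − x̄): 17.0750, -7.4250, -0.9250, -8.7250
Σ(xᵢ − x̄)² = 423.6675 ⇒ m₂ = 423.6675/4 = 105.91687
Σ(xᵢ − x̄)³ = 3903.9799 ⇒ m₃ = 3903.9799/4 = 975.99497
m₂^(3/2) = 105.91687^(1.5) = 1090.05331
g_1 = m₃ / m₂^(3/2) = 975.99497 / 1090.05331 ≈ 0.8954

0.8954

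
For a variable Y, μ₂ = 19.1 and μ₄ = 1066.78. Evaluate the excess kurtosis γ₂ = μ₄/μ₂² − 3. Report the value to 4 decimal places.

-0.0758

μ₂² = 19.1² = 364.81000
μ₄/μ₂² = 1066.78 / 364.81000 = 2.92421
γ₂ = 2.92421 − 3 ≈ -0.0758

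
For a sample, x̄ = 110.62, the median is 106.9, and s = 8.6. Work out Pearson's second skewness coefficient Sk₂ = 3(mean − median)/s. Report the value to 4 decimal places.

1.2977

Sk₂ = 3(110.62 − 106.9) / 8.6 = 3 × 3.7200 / 8.6
    = 11.1600 / 8.6 ≈ 1.2977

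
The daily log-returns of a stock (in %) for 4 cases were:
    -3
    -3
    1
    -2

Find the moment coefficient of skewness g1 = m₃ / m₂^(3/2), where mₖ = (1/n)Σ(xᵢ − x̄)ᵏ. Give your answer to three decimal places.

0.958

x̄ = (-3 - 3 + 1 - 2) / 4 = -1.7500
deviations (xᵢ − x̄): -1.2500, -1.2500, 2.7500, -0.2500
Σ(xᵢ − x̄)² = 10.7500 ⇒ m₂ = 10.7500/4 = 2.68750
Σ(xᵢ − x̄)³ = 16.8750 ⇒ m₃ = 16.8750/4 = 4.21875
m₂^(3/2) = 2.68750^(1.5) = 4.40578
g1 = m₃ / m₂^(3/2) = 4.21875 / 4.40578 ≈ 0.958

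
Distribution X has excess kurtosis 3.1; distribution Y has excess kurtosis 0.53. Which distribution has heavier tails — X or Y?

X

Higher excess kurtosis ⇒ heavier tails relative to the normal distribution.
3.1 vs 0.53: the larger is 3.1, so X has heavier tails.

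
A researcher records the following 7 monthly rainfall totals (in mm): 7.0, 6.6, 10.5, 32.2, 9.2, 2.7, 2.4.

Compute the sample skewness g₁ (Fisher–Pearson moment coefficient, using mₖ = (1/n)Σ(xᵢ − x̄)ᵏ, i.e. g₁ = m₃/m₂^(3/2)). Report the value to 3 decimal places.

1.673

x̄ = (7.0 + 6.6 + 10.5 + 32.2 + 9.2 + 2.7 + 2.4) / 7 = 10.0857
deviations (xᵢ − x̄): -3.0857, -3.4857, 0.4143, 22.1143, -0.8857, -7.3857, -7.6857
Σ(xᵢ − x̄)² = 625.2886 ⇒ m₂ = 625.2886/7 = 89.32694
Σ(xᵢ − x̄)³ = 9885.5711 ⇒ m₃ = 9885.5711/7 = 1412.22444
m₂^(3/2) = 89.32694^(1.5) = 844.25507
g₁ = m₃ / m₂^(3/2) = 1412.22444 / 844.25507 ≈ 1.673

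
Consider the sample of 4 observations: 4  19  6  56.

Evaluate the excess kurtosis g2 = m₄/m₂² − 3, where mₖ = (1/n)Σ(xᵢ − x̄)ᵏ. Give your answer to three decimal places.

x̄ = 21.2500
Σ(xᵢ − x̄)² = 1742.7500 ⇒ m₂ = 435.68750
Σ(xᵢ − x̄)⁴ = 1600861.5781 ⇒ m₄ = 400215.39453
m₂² = 189823.59766
g2 = m₄/m₂² − 3 = 2.10835 − 3 ≈ -0.892

-0.892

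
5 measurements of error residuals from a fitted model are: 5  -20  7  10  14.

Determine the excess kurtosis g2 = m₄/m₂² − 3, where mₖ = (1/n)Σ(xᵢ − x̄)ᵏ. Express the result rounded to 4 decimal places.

-0.0420

x̄ = 3.2000
Σ(xᵢ − x̄)² = 718.8000 ⇒ m₂ = 143.76000
Σ(xᵢ − x̄)⁴ = 305664.3360 ⇒ m₄ = 61132.86720
m₂² = 20666.93760
g2 = m₄/m₂² − 3 = 2.95800 − 3 ≈ -0.0420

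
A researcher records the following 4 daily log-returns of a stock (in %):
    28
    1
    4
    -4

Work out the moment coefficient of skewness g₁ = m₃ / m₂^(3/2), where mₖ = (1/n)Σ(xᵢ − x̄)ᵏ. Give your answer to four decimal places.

0.9678

x̄ = (28 + 1 + 4 - 4) / 4 = 7.2500
deviations (xᵢ − x̄): 20.7500, -6.2500, -3.2500, -11.2500
Σ(xᵢ − x̄)² = 606.7500 ⇒ m₂ = 606.7500/4 = 151.68750
Σ(xᵢ − x̄)³ = 7231.8750 ⇒ m₃ = 7231.8750/4 = 1807.96875
m₂^(3/2) = 151.68750^(1.5) = 1868.20569
g₁ = m₃ / m₂^(3/2) = 1807.96875 / 1868.20569 ≈ 0.9678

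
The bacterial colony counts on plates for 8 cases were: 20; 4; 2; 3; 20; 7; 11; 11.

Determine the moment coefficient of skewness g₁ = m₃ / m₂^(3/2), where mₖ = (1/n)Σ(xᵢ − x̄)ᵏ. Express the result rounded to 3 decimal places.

x̄ = (20 + 4 + 2 + 3 + 20 + 7 + 11 + 11) / 8 = 9.7500
deviations (xᵢ − x̄): 10.2500, -5.7500, -7.7500, -6.7500, 10.2500, -2.7500, 1.2500, 1.2500
Σ(xᵢ − x̄)² = 359.5000 ⇒ m₂ = 359.5000/8 = 44.93750
Σ(xᵢ − x̄)³ = 1173.7500 ⇒ m₃ = 1173.7500/8 = 146.71875
m₂^(3/2) = 44.93750^(1.5) = 301.24050
g₁ = m₃ / m₂^(3/2) = 146.71875 / 301.24050 ≈ 0.487

0.487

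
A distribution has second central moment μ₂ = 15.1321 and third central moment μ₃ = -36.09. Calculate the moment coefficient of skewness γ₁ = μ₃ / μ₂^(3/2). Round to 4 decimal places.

-0.6131

σ = √μ₂ = √15.1321 = 3.89000
σ³ = μ₂^(3/2) = 58.86387
γ₁ = μ₃/σ³ = -36.09 / 58.86387 ≈ -0.6131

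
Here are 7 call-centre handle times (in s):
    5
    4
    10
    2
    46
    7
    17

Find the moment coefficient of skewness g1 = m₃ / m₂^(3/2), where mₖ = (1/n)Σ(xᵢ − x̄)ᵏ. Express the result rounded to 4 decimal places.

x̄ = (5 + 4 + 10 + 2 + 46 + 7 + 17) / 7 = 13.0000
deviations (xᵢ − x̄): -8.0000, -9.0000, -3.0000, -11.0000, 33.0000, -6.0000, 4.0000
Σ(xᵢ − x̄)² = 1416.0000 ⇒ m₂ = 1416.0000/7 = 202.28571
Σ(xᵢ − x̄)³ = 33186.0000 ⇒ m₃ = 33186.0000/7 = 4740.85714
m₂^(3/2) = 202.28571^(1.5) = 2877.05272
g1 = m₃ / m₂^(3/2) = 4740.85714 / 2877.05272 ≈ 1.6478

1.6478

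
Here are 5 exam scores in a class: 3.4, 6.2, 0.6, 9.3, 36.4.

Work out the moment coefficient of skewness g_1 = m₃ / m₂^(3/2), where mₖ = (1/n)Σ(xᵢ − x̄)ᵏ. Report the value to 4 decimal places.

x̄ = (3.4 + 6.2 + 0.6 + 9.3 + 36.4) / 5 = 11.1800
deviations (xᵢ − x̄): -7.7800, -4.9800, -10.5800, -1.8800, 25.2200
Σ(xᵢ − x̄)² = 836.8480 ⇒ m₂ = 836.8480/5 = 167.36960
Σ(xᵢ − x̄)³ = 14255.7919 ⇒ m₃ = 14255.7919/5 = 2851.15838
m₂^(3/2) = 167.36960^(1.5) = 2165.28400
g_1 = m₃ / m₂^(3/2) = 2851.15838 / 2165.28400 ≈ 1.3168

1.3168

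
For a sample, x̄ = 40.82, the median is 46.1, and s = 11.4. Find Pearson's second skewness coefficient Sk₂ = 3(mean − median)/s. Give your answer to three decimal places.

Sk₂ = 3(40.82 − 46.1) / 11.4 = 3 × -5.2800 / 11.4
    = -15.8400 / 11.4 ≈ -1.389

-1.389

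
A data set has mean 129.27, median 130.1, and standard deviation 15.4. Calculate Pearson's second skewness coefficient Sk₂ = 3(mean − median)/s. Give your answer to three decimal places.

Sk₂ = 3(129.27 − 130.1) / 15.4 = 3 × -0.8300 / 15.4
    = -2.4900 / 15.4 ≈ -0.162

-0.162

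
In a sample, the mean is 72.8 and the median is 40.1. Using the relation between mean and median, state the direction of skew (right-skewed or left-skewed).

right-skewed

mean − median = 72.8 − 40.1 = 32.7
mean > median ⇒ the longer tail is on the right ⇒ right-skewed (positively skewed).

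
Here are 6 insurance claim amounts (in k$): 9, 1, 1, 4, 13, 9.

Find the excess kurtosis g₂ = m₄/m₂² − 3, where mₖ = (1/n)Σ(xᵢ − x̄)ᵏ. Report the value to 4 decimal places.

-1.4563

x̄ = 6.1667
Σ(xᵢ − x̄)² = 120.8333 ⇒ m₂ = 20.13889
Σ(xᵢ − x̄)⁴ = 3756.4861 ⇒ m₄ = 626.08102
m₂² = 405.57485
g₂ = m₄/m₂² − 3 = 1.54369 − 3 ≈ -1.4563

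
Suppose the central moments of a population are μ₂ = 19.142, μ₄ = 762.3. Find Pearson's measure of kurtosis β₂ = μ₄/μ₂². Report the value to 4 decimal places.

2.0804

μ₂² = 19.142² = 366.41616
μ₄/μ₂² = 762.3 / 366.41616 = 2.08042
β₂ ≈ 2.0804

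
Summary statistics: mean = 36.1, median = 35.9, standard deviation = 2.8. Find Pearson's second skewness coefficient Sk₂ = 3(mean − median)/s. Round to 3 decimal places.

Sk₂ = 3(36.1 − 35.9) / 2.8 = 3 × 0.2000 / 2.8
    = 0.6000 / 2.8 ≈ 0.214

0.214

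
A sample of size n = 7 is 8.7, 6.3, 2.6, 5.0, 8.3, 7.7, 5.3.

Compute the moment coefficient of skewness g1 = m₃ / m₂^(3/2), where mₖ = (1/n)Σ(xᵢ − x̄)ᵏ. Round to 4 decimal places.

x̄ = (8.7 + 6.3 + 2.6 + 5.0 + 8.3 + 7.7 + 5.3) / 7 = 6.2714
deviations (xᵢ − x̄): 2.4286, 0.0286, -3.6714, -1.2714, 2.0286, 1.4286, -0.9714
Σ(xᵢ − x̄)² = 28.0943 ⇒ m₂ = 28.0943/7 = 4.01347
Σ(xᵢ − x̄)³ = -26.8738 ⇒ m₃ = -26.8738/7 = -3.83911
m₂^(3/2) = 4.01347^(1.5) = 8.04044
g1 = m₃ / m₂^(3/2) = -3.83911 / 8.04044 ≈ -0.4775

-0.4775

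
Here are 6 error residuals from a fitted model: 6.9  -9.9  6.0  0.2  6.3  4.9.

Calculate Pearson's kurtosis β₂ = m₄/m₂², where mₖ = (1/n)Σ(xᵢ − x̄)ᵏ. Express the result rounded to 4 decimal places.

x̄ = 2.4000
Σ(xᵢ − x̄)² = 210.8000 ⇒ m₂ = 35.13333
Σ(xᵢ − x̄)⁴ = 23760.5204 ⇒ m₄ = 3960.08673
m₂² = 1234.35111
β₂ = m₄/m₂² = 3960.08673 / 1234.35111 ≈ 3.2082

3.2082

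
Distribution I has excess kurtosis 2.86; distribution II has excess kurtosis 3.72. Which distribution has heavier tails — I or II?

Higher excess kurtosis ⇒ heavier tails relative to the normal distribution.
2.86 vs 3.72: the larger is 3.72, so II has heavier tails.

II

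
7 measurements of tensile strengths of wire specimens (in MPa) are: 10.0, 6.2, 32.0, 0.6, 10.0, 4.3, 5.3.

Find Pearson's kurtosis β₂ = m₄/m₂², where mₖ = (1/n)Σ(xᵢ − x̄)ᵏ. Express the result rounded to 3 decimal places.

x̄ = 9.7714
Σ(xᵢ − x̄)² = 641.0143 ⇒ m₂ = 91.57347
Σ(xᵢ − x̄)⁴ = 252678.0784 ⇒ m₄ = 36096.86834
m₂² = 8385.70030
β₂ = m₄/m₂² = 36096.86834 / 8385.70030 ≈ 4.305

4.305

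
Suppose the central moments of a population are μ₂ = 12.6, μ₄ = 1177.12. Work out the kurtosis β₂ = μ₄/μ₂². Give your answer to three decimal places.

μ₂² = 12.6² = 158.76000
μ₄/μ₂² = 1177.12 / 158.76000 = 7.41446
β₂ ≈ 7.414

7.414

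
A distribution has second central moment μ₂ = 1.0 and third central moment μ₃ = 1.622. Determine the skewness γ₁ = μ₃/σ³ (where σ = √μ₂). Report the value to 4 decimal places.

σ = √μ₂ = √1.0 = 1.00000
σ³ = μ₂^(3/2) = 1.00000
γ₁ = μ₃/σ³ = 1.622 / 1.00000 ≈ 1.6220

1.6220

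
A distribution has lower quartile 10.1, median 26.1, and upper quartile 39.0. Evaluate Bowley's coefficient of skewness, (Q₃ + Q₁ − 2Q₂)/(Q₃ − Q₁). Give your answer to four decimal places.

-0.1073

numerator: Q₃ + Q₁ − 2Q₂ = 39.0 + 10.1 − 2×26.1 = -3.1000
denominator: Q₃ − Q₁ = 39.0 − 10.1 = 28.9000
Bowley skewness = -3.1000 / 28.9000 ≈ -0.1073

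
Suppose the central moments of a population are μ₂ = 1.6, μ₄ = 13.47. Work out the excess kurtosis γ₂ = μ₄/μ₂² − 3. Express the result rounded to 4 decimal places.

μ₂² = 1.6² = 2.56000
μ₄/μ₂² = 13.47 / 2.56000 = 5.26172
γ₂ = 5.26172 − 3 ≈ 2.2617

2.2617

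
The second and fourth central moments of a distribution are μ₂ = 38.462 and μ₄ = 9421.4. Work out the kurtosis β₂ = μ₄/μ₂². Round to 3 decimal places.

6.369

μ₂² = 38.462² = 1479.32544
μ₄/μ₂² = 9421.4 / 1479.32544 = 6.36871
β₂ ≈ 6.369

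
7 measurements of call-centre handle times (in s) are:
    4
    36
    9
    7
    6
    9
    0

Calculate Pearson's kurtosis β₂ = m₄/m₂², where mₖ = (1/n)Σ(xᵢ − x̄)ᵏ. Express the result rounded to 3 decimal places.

x̄ = 10.1429
Σ(xᵢ − x̄)² = 838.8571 ⇒ m₂ = 119.83673
Σ(xᵢ − x̄)⁴ = 459418.2974 ⇒ m₄ = 65631.18534
m₂² = 14360.84298
β₂ = m₄/m₂² = 65631.18534 / 14360.84298 ≈ 4.570

4.570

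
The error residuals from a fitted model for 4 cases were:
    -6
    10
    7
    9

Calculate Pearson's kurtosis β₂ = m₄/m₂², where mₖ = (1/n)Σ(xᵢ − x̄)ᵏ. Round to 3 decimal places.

2.255

x̄ = 5.0000
Σ(xᵢ − x̄)² = 166.0000 ⇒ m₂ = 41.50000
Σ(xᵢ − x̄)⁴ = 15538.0000 ⇒ m₄ = 3884.50000
m₂² = 1722.25000
β₂ = m₄/m₂² = 3884.50000 / 1722.25000 ≈ 2.255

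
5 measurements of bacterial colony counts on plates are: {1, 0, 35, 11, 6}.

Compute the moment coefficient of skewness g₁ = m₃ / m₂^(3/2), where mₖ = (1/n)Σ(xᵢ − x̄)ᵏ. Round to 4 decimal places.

x̄ = (1 + 0 + 35 + 11 + 6) / 5 = 10.6000
deviations (xᵢ − x̄): -9.6000, -10.6000, 24.4000, 0.4000, -4.6000
Σ(xᵢ − x̄)² = 821.2000 ⇒ m₂ = 821.2000/5 = 164.24000
Σ(xᵢ − x̄)³ = 12353.7600 ⇒ m₃ = 12353.7600/5 = 2470.75200
m₂^(3/2) = 164.24000^(1.5) = 2104.83669
g₁ = m₃ / m₂^(3/2) = 2470.75200 / 2104.83669 ≈ 1.1738

1.1738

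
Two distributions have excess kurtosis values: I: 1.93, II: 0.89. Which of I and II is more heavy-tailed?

Higher excess kurtosis ⇒ heavier tails relative to the normal distribution.
1.93 vs 0.89: the larger is 1.93, so I has heavier tails.

I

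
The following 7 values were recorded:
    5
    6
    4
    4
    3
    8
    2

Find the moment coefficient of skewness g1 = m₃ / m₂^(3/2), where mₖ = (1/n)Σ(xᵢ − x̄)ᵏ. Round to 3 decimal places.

0.505

x̄ = (5 + 6 + 4 + 4 + 3 + 8 + 2) / 7 = 4.5714
deviations (xᵢ − x̄): 0.4286, 1.4286, -0.5714, -0.5714, -1.5714, 3.4286, -2.5714
Σ(xᵢ − x̄)² = 23.7143 ⇒ m₂ = 23.7143/7 = 3.38776
Σ(xᵢ − x̄)³ = 22.0408 ⇒ m₃ = 22.0408/7 = 3.14869
m₂^(3/2) = 3.38776^(1.5) = 6.23545
g1 = m₃ / m₂^(3/2) = 3.14869 / 6.23545 ≈ 0.505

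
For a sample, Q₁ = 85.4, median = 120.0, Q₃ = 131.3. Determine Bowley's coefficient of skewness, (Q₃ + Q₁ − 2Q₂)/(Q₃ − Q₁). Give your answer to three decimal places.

-0.508

numerator: Q₃ + Q₁ − 2Q₂ = 131.3 + 85.4 − 2×120.0 = -23.3000
denominator: Q₃ − Q₁ = 131.3 − 85.4 = 45.9000
Bowley skewness = -23.3000 / 45.9000 ≈ -0.508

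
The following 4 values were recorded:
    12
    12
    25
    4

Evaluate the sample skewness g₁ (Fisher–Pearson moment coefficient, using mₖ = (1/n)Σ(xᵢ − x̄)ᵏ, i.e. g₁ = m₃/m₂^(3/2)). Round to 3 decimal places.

x̄ = (12 + 12 + 25 + 4) / 4 = 13.2500
deviations (xᵢ − x̄): -1.2500, -1.2500, 11.7500, -9.2500
Σ(xᵢ − x̄)² = 226.7500 ⇒ m₂ = 226.7500/4 = 56.68750
Σ(xᵢ − x̄)³ = 826.8750 ⇒ m₃ = 826.8750/4 = 206.71875
m₂^(3/2) = 56.68750^(1.5) = 426.80643
g₁ = m₃ / m₂^(3/2) = 206.71875 / 426.80643 ≈ 0.484

0.484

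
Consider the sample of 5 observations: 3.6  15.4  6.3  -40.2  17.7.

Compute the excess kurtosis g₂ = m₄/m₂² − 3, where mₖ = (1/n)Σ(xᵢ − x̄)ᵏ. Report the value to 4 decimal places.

x̄ = 0.5600
Σ(xᵢ − x̄)² = 2217.5720 ⇒ m₂ = 443.51440
Σ(xᵢ − x̄)⁴ = 2896152.2496 ⇒ m₄ = 579230.44991
m₂² = 196705.02301
g₂ = m₄/m₂² − 3 = 2.94467 − 3 ≈ -0.0553

-0.0553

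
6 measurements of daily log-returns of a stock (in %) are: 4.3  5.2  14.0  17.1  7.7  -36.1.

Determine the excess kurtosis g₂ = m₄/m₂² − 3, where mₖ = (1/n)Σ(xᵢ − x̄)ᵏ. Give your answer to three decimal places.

0.747

x̄ = 2.0333
Σ(xᵢ − x̄)² = 1871.6333 ⇒ m₂ = 311.93889
Σ(xᵢ − x̄)⁴ = 2187751.1065 ⇒ m₄ = 364625.18442
m₂² = 97305.87040
g₂ = m₄/m₂² − 3 = 3.74721 − 3 ≈ 0.747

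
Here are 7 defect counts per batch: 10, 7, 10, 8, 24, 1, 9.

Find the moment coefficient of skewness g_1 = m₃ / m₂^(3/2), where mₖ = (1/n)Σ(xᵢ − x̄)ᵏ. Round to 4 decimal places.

x̄ = (10 + 7 + 10 + 8 + 24 + 1 + 9) / 7 = 9.8571
deviations (xᵢ − x̄): 0.1429, -2.8571, 0.1429, -1.8571, 14.1429, -8.8571, -0.8571
Σ(xᵢ − x̄)² = 290.8571 ⇒ m₂ = 290.8571/7 = 41.55102
Σ(xᵢ − x̄)³ = 2103.6735 ⇒ m₃ = 2103.6735/7 = 300.52478
m₂^(3/2) = 41.55102^(1.5) = 267.83821
g_1 = m₃ / m₂^(3/2) = 300.52478 / 267.83821 ≈ 1.1220

1.1220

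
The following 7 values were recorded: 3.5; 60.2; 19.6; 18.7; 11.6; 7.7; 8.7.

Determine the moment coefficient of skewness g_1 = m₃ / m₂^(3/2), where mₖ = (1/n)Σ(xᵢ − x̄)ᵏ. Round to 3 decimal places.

1.667

x̄ = (3.5 + 60.2 + 19.6 + 18.7 + 11.6 + 7.7 + 8.7) / 7 = 18.5714
deviations (xᵢ − x̄): -15.0714, 41.6286, 1.0286, 0.1286, -6.9714, -10.8714, -9.8714
Σ(xᵢ − x̄)² = 2225.3943 ⇒ m₂ = 2225.3943/7 = 317.91347
Σ(xᵢ − x̄)³ = 66131.7662 ⇒ m₃ = 66131.7662/7 = 9447.39518
m₂^(3/2) = 317.91347^(1.5) = 5668.43790
g_1 = m₃ / m₂^(3/2) = 9447.39518 / 5668.43790 ≈ 1.667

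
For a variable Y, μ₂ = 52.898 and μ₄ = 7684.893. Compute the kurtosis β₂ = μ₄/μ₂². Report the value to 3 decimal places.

μ₂² = 52.898² = 2798.19840
μ₄/μ₂² = 7684.893 / 2798.19840 = 2.74637
β₂ ≈ 2.746

2.746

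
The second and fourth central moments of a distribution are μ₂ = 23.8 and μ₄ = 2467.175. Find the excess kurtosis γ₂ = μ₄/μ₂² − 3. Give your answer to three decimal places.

μ₂² = 23.8² = 566.44000
μ₄/μ₂² = 2467.175 / 566.44000 = 4.35558
γ₂ = 4.35558 − 3 ≈ 1.356

1.356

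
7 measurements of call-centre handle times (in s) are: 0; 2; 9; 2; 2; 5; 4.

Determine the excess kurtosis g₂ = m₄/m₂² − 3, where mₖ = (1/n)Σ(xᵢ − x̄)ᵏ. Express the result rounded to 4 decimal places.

x̄ = 3.4286
Σ(xᵢ − x̄)² = 51.7143 ⇒ m₂ = 7.38776
Σ(xᵢ − x̄)⁴ = 1120.4140 ⇒ m₄ = 160.05914
m₂² = 54.57893
g₂ = m₄/m₂² − 3 = 2.93262 − 3 ≈ -0.0674

-0.0674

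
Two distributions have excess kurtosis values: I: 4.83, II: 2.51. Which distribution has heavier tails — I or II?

Higher excess kurtosis ⇒ heavier tails relative to the normal distribution.
4.83 vs 2.51: the larger is 4.83, so I has heavier tails.

I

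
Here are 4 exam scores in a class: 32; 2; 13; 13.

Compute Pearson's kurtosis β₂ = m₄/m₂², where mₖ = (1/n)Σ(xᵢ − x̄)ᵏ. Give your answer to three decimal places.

x̄ = 15.0000
Σ(xᵢ − x̄)² = 466.0000 ⇒ m₂ = 116.50000
Σ(xᵢ − x̄)⁴ = 112114.0000 ⇒ m₄ = 28028.50000
m₂² = 13572.25000
β₂ = m₄/m₂² = 28028.50000 / 13572.25000 ≈ 2.065

2.065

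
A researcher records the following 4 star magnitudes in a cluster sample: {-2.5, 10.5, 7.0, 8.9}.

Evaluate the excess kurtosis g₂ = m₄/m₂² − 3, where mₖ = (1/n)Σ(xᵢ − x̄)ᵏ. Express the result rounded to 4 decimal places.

-0.8229

x̄ = 5.9750
Σ(xᵢ − x̄)² = 101.9075 ⇒ m₂ = 25.47688
Σ(xᵢ − x̄)⁴ = 5652.4742 ⇒ m₄ = 1413.11854
m₂² = 649.07116
g₂ = m₄/m₂² − 3 = 2.17714 − 3 ≈ -0.8229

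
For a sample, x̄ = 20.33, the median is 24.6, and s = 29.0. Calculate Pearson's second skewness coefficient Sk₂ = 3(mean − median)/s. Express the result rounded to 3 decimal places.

Sk₂ = 3(20.33 − 24.6) / 29.0 = 3 × -4.2700 / 29.0
    = -12.8100 / 29.0 ≈ -0.442

-0.442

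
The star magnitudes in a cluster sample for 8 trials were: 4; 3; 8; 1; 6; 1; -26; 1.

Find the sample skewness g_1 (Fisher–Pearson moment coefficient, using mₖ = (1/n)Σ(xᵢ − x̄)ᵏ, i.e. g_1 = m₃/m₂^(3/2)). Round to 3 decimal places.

x̄ = (4 + 3 + 8 + 1 + 6 + 1 - 26 + 1) / 8 = -0.2500
deviations (xᵢ − x̄): 4.2500, 3.2500, 8.2500, 1.2500, 6.2500, 1.2500, -25.7500, 1.2500
Σ(xᵢ − x̄)² = 803.5000 ⇒ m₂ = 803.5000/8 = 100.43750
Σ(xᵢ − x̄)³ = -16151.2500 ⇒ m₃ = -16151.2500/8 = -2018.90625
m₂^(3/2) = 100.43750^(1.5) = 1006.56967
g_1 = m₃ / m₂^(3/2) = -2018.90625 / 1006.56967 ≈ -2.006

-2.006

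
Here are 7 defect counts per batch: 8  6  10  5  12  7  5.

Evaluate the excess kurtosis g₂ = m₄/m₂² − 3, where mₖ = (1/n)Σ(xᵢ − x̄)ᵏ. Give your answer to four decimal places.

x̄ = 7.5714
Σ(xᵢ − x̄)² = 41.7143 ⇒ m₂ = 5.95918
Σ(xᵢ − x̄)⁴ = 513.1079 ⇒ m₄ = 73.30112
m₂² = 35.51187
g₂ = m₄/m₂² − 3 = 2.06413 − 3 ≈ -0.9359

-0.9359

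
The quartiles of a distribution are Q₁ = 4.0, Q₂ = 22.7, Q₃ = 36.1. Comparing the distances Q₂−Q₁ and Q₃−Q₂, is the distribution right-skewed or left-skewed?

Q₂ − Q₁ = 18.7;  Q₃ − Q₂ = 13.4
Q₂ − Q₁ > Q₃ − Q₂ ⇒ the lower half is more spread out ⇒ left-skewed.

left-skewed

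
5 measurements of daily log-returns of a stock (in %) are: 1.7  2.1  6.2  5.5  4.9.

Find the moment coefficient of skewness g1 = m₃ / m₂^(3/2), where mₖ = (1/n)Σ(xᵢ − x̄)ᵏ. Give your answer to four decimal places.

-0.2703

x̄ = (1.7 + 2.1 + 6.2 + 5.5 + 4.9) / 5 = 4.0800
deviations (xᵢ − x̄): -2.3800, -1.9800, 2.1200, 1.4200, 0.8200
Σ(xᵢ − x̄)² = 16.7680 ⇒ m₂ = 16.7680/5 = 3.35360
Σ(xᵢ − x̄)³ = -8.3009 ⇒ m₃ = -8.3009/5 = -1.66018
m₂^(3/2) = 3.35360^(1.5) = 6.14139
g1 = m₃ / m₂^(3/2) = -1.66018 / 6.14139 ≈ -0.2703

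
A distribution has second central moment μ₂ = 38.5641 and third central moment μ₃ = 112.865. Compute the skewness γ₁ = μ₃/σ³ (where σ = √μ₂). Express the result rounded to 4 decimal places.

0.4713

σ = √μ₂ = √38.5641 = 6.21000
σ³ = μ₂^(3/2) = 239.48306
γ₁ = μ₃/σ³ = 112.865 / 239.48306 ≈ 0.4713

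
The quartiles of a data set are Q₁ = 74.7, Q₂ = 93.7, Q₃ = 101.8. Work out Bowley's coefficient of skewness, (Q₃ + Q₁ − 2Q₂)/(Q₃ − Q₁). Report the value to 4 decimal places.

numerator: Q₃ + Q₁ − 2Q₂ = 101.8 + 74.7 − 2×93.7 = -10.9000
denominator: Q₃ − Q₁ = 101.8 − 74.7 = 27.1000
Bowley skewness = -10.9000 / 27.1000 ≈ -0.4022

-0.4022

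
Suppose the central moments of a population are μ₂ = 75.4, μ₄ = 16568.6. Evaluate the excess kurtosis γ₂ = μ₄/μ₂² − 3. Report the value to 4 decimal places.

μ₂² = 75.4² = 5685.16000
μ₄/μ₂² = 16568.6 / 5685.16000 = 2.91436
γ₂ = 2.91436 − 3 ≈ -0.0856

-0.0856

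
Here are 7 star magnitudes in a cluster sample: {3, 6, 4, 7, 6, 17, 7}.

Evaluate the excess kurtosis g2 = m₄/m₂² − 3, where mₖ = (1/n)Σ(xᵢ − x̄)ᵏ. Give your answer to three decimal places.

1.279

x̄ = 7.1429
Σ(xᵢ − x̄)² = 126.8571 ⇒ m₂ = 18.12245
Σ(xᵢ − x̄)⁴ = 9836.2566 ⇒ m₄ = 1405.17951
m₂² = 328.42316
g2 = m₄/m₂² − 3 = 4.27856 − 3 ≈ 1.279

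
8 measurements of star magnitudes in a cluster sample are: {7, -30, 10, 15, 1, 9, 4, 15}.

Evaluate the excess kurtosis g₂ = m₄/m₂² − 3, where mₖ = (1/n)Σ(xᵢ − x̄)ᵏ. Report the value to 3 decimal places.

1.950

x̄ = 3.8750
Σ(xᵢ − x̄)² = 1476.8750 ⇒ m₂ = 184.60938
Σ(xᵢ − x̄)⁴ = 1349688.9629 ⇒ m₄ = 168711.12036
m₂² = 34080.62134
g₂ = m₄/m₂² − 3 = 4.95035 − 3 ≈ 1.950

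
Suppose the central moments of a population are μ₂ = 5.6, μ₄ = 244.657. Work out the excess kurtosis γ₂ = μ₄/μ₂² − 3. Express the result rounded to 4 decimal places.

4.8016

μ₂² = 5.6² = 31.36000
μ₄/μ₂² = 244.657 / 31.36000 = 7.80156
γ₂ = 7.80156 − 3 ≈ 4.8016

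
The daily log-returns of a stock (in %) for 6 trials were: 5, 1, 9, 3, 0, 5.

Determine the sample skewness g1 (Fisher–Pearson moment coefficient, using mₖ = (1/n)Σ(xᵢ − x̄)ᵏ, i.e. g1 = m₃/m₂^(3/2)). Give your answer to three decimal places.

x̄ = (5 + 1 + 9 + 3 + 0 + 5) / 6 = 3.8333
deviations (xᵢ − x̄): 1.1667, -2.8333, 5.1667, -0.8333, -3.8333, 1.1667
Σ(xᵢ − x̄)² = 52.8333 ⇒ m₂ = 52.8333/6 = 8.80556
Σ(xᵢ − x̄)³ = 61.4444 ⇒ m₃ = 61.4444/6 = 10.24074
m₂^(3/2) = 8.80556^(1.5) = 26.12974
g1 = m₃ / m₂^(3/2) = 10.24074 / 26.12974 ≈ 0.392

0.392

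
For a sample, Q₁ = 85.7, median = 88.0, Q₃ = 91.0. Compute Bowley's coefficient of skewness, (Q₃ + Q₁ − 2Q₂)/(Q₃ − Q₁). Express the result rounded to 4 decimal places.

numerator: Q₃ + Q₁ − 2Q₂ = 91.0 + 85.7 − 2×88.0 = 0.7000
denominator: Q₃ − Q₁ = 91.0 − 85.7 = 5.3000
Bowley skewness = 0.7000 / 5.3000 ≈ 0.1321

0.1321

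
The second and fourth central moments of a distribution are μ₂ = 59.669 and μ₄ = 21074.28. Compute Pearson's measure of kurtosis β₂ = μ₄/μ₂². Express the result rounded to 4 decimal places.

μ₂² = 59.669² = 3560.38956
μ₄/μ₂² = 21074.28 / 3560.38956 = 5.91909
β₂ ≈ 5.9191

5.9191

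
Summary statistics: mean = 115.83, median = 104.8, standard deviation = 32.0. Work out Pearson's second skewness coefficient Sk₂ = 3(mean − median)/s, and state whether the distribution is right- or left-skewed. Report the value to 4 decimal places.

1.0341, right-skewed

Sk₂ = 3(115.83 − 104.8) / 32.0 = 3 × 11.0300 / 32.0
    = 33.0900 / 32.0 ≈ 1.0341
Sk₂ > 0 ⇒ mean > median ⇒ right-skewed (positive skew).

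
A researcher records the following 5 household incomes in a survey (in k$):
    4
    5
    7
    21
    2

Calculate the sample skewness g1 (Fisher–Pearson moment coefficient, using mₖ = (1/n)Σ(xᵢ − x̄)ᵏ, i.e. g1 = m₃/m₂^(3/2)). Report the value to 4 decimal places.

1.2930

x̄ = (4 + 5 + 7 + 21 + 2) / 5 = 7.8000
deviations (xᵢ − x̄): -3.8000, -2.8000, -0.8000, 13.2000, -5.8000
Σ(xᵢ − x̄)² = 230.8000 ⇒ m₂ = 230.8000/5 = 46.16000
Σ(xᵢ − x̄)³ = 2027.5200 ⇒ m₃ = 2027.5200/5 = 405.50400
m₂^(3/2) = 46.16000^(1.5) = 313.61635
g1 = m₃ / m₂^(3/2) = 405.50400 / 313.61635 ≈ 1.2930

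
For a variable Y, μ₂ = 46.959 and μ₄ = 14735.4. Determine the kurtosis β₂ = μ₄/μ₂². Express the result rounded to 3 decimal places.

6.682

μ₂² = 46.959² = 2205.14768
μ₄/μ₂² = 14735.4 / 2205.14768 = 6.68227
β₂ ≈ 6.682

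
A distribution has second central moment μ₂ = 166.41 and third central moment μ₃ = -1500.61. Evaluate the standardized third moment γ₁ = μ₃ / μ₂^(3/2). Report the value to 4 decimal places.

-0.6990

σ = √μ₂ = √166.41 = 12.90000
σ³ = μ₂^(3/2) = 2146.68900
γ₁ = μ₃/σ³ = -1500.61 / 2146.68900 ≈ -0.6990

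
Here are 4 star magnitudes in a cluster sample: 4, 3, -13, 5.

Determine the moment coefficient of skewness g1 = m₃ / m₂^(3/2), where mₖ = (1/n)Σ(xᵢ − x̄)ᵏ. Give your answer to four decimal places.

x̄ = (4 + 3 - 13 + 5) / 4 = -0.2500
deviations (xᵢ − x̄): 4.2500, 3.2500, -12.7500, 5.2500
Σ(xᵢ − x̄)² = 218.7500 ⇒ m₂ = 218.7500/4 = 54.68750
Σ(xᵢ − x̄)³ = -1816.8750 ⇒ m₃ = -1816.8750/4 = -454.21875
m₂^(3/2) = 54.68750^(1.5) = 404.41952
g1 = m₃ / m₂^(3/2) = -454.21875 / 404.41952 ≈ -1.1231

-1.1231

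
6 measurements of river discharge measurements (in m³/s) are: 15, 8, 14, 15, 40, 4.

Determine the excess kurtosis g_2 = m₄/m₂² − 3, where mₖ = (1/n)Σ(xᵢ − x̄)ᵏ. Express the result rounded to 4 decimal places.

x̄ = 16.0000
Σ(xᵢ − x̄)² = 790.0000 ⇒ m₂ = 131.66667
Σ(xᵢ − x̄)⁴ = 356626.0000 ⇒ m₄ = 59437.66667
m₂² = 17336.11111
g_2 = m₄/m₂² − 3 = 3.42855 − 3 ≈ 0.4285

0.4285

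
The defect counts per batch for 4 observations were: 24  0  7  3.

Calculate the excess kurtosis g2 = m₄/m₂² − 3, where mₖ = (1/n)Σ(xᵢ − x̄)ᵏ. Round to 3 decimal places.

-0.854

x̄ = 8.5000
Σ(xᵢ − x̄)² = 345.0000 ⇒ m₂ = 86.25000
Σ(xᵢ − x̄)⁴ = 63860.2500 ⇒ m₄ = 15965.06250
m₂² = 7439.06250
g2 = m₄/m₂² − 3 = 2.14611 − 3 ≈ -0.854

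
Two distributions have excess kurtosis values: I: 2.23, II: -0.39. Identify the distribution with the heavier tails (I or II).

I

Higher excess kurtosis ⇒ heavier tails relative to the normal distribution.
2.23 vs -0.39: the larger is 2.23, so I has heavier tails. (I is leptokurtic — heavier-than-normal tails; the other is platykurtic.)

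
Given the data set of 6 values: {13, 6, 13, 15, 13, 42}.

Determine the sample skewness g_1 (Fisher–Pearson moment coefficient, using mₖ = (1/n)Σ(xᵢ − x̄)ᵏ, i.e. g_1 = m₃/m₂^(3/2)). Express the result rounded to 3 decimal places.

x̄ = (13 + 6 + 13 + 15 + 13 + 42) / 6 = 17.0000
deviations (xᵢ − x̄): -4.0000, -11.0000, -4.0000, -2.0000, -4.0000, 25.0000
Σ(xᵢ − x̄)² = 798.0000 ⇒ m₂ = 798.0000/6 = 133.00000
Σ(xᵢ − x̄)³ = 14094.0000 ⇒ m₃ = 14094.0000/6 = 2349.00000
m₂^(3/2) = 133.00000^(1.5) = 1533.83083
g_1 = m₃ / m₂^(3/2) = 2349.00000 / 1533.83083 ≈ 1.531

1.531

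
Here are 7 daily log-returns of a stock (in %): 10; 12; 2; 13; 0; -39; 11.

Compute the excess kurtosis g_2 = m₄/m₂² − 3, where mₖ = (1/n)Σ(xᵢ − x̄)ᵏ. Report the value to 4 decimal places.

1.4763

x̄ = 1.2857
Σ(xᵢ − x̄)² = 2047.4286 ⇒ m₂ = 292.48980
Σ(xᵢ − x̄)⁴ = 2680613.8192 ⇒ m₄ = 382944.83132
m₂² = 85550.28072
g_2 = m₄/m₂² − 3 = 4.47625 − 3 ≈ 1.4763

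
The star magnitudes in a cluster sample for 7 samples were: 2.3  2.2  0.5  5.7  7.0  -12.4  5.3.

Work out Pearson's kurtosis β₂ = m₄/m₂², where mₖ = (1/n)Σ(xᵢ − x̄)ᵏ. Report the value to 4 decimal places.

x̄ = 1.5143
Σ(xᵢ − x̄)² = 257.6686 ⇒ m₂ = 36.80980
Σ(xᵢ − x̄)⁴ = 38903.4110 ⇒ m₄ = 5557.63014
m₂² = 1354.96108
β₂ = m₄/m₂² = 5557.63014 / 1354.96108 ≈ 4.1017

4.1017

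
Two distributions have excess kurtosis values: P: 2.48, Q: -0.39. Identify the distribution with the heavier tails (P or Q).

Higher excess kurtosis ⇒ heavier tails relative to the normal distribution.
2.48 vs -0.39: the larger is 2.48, so P has heavier tails. (P is leptokurtic — heavier-than-normal tails; the other is platykurtic.)

P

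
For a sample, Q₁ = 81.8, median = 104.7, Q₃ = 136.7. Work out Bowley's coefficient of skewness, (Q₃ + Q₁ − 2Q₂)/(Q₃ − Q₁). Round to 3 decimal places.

numerator: Q₃ + Q₁ − 2Q₂ = 136.7 + 81.8 − 2×104.7 = 9.1000
denominator: Q₃ − Q₁ = 136.7 − 81.8 = 54.9000
Bowley skewness = 9.1000 / 54.9000 ≈ 0.166

0.166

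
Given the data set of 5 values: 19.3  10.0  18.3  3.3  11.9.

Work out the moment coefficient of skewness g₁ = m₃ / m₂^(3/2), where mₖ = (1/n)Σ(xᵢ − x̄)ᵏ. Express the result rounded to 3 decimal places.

x̄ = (19.3 + 10.0 + 18.3 + 3.3 + 11.9) / 5 = 12.5600
deviations (xᵢ − x̄): 6.7400, -2.5600, 5.7400, -9.2600, -0.6600
Σ(xᵢ − x̄)² = 171.1120 ⇒ m₂ = 171.1120/5 = 34.22240
Σ(xᵢ − x̄)³ = -315.7862 ⇒ m₃ = -315.7862/5 = -63.15725
m₂^(3/2) = 34.22240^(1.5) = 200.20075
g₁ = m₃ / m₂^(3/2) = -63.15725 / 200.20075 ≈ -0.315

-0.315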